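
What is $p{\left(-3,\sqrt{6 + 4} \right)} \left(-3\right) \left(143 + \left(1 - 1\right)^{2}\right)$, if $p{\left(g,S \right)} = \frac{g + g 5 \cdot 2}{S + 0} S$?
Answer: $14157$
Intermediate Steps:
$p{\left(g,S \right)} = 11 g$ ($p{\left(g,S \right)} = \frac{g + 5 g 2}{S} S = \frac{g + 10 g}{S} S = \frac{11 g}{S} S = 11 g$)
$p{\left(-3,\sqrt{6 + 4} \right)} \left(-3\right) \left(143 + \left(1 - 1\right)^{2}\right) = 11 \left(-3\right) \left(-3\right) \left(143 + \left(1 - 1\right)^{2}\right) = \left(-33\right) \left(-3\right) \left(143 + 0^{2}\right) = 99 \left(143 + 0\right) = 99 \cdot 143 = 14157$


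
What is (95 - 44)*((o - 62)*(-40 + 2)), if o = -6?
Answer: 131784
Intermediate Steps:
(95 - 44)*((o - 62)*(-40 + 2)) = (95 - 44)*((-6 - 62)*(-40 + 2)) = 51*(-68*(-38)) = 51*2584 = 131784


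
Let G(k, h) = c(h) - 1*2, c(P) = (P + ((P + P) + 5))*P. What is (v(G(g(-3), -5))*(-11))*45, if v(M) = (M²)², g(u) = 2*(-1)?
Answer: -2627665920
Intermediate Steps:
g(u) = -2
c(P) = P*(5 + 3*P) (c(P) = (P + (2*P + 5))*P = (P + (5 + 2*P))*P = (5 + 3*P)*P = P*(5 + 3*P))
G(k, h) = -2 + h*(5 + 3*h) (G(k, h) = h*(5 + 3*h) - 1*2 = h*(5 + 3*h) - 2 = -2 + h*(5 + 3*h))
v(M) = M⁴
(v(G(g(-3), -5))*(-11))*45 = ((-2 - 5*(5 + 3*(-5)))⁴*(-11))*45 = ((-2 - 5*(5 - 15))⁴*(-11))*45 = ((-2 - 5*(-10))⁴*(-11))*45 = ((-2 + 50)⁴*(-11))*45 = (48⁴*(-11))*45 = (5308416*(-11))*45 = -58392576*45 = -2627665920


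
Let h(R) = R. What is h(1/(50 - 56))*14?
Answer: -7/3 ≈ -2.3333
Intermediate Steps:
h(1/(50 - 56))*14 = 14/(50 - 56) = 14/(-6) = -⅙*14 = -7/3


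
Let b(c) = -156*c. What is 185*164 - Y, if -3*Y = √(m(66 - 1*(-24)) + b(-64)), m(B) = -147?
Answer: 30340 + √1093 ≈ 30373.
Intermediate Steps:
Y = -√1093 (Y = -√(-147 - 156*(-64))/3 = -√(-147 + 9984)/3 = -√1093 ≈ -33.061)
185*164 - Y = 185*164 - (-1)*√1093 = 30340 + √1093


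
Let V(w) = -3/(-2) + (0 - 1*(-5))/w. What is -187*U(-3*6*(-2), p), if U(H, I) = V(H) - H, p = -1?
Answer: 231319/36 ≈ 6425.5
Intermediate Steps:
V(w) = 3/2 + 5/w (V(w) = -3*(-½) + (0 + 5)/w = 3/2 + 5/w)
U(H, I) = 3/2 - H + 5/H (U(H, I) = (3/2 + 5/H) - H = 3/2 - H + 5/H)
-187*U(-3*6*(-2), p) = -187*(3/2 - (-3*6)*(-2) + 5/((-3*6*(-2)))) = -187*(3/2 - (-18)*(-2) + 5/((-18*(-2)))) = -187*(3/2 - 1*36 + 5/36) = -187*(3/2 - 36 + 5*(1/36)) = -187*(3/2 - 36 + 5/36) = -187*(-1237/36) = 231319/36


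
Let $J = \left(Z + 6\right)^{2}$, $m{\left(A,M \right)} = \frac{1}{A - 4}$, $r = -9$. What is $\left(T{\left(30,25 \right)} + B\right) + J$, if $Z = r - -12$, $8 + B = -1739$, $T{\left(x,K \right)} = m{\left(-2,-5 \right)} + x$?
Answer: $- \frac{9817}{6} \approx -1636.2$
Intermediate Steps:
$m{\left(A,M \right)} = \frac{1}{-4 + A}$
$T{\left(x,K \right)} = - \frac{1}{6} + x$ ($T{\left(x,K \right)} = \frac{1}{-4 - 2} + x = \frac{1}{-6} + x = - \frac{1}{6} + x$)
$B = -1747$ ($B = -8 - 1739 = -1747$)
$Z = 3$ ($Z = -9 - -12 = -9 + 12 = 3$)
$J = 81$ ($J = \left(3 + 6\right)^{2} = 9^{2} = 81$)
$\left(T{\left(30,25 \right)} + B\right) + J = \left(\left(- \frac{1}{6} + 30\right) - 1747\right) + 81 = \left(\frac{179}{6} - 1747\right) + 81 = - \frac{10303}{6} + 81 = - \frac{9817}{6}$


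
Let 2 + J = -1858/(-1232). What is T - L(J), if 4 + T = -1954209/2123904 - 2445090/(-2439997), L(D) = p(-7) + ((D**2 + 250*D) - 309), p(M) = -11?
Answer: 642042317563571037/1463141507293312 ≈ 438.81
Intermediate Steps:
J = -303/616 (J = -2 - 1858/(-1232) = -2 - 1858*(-1/1232) = -2 + 929/616 = -303/616 ≈ -0.49188)
L(D) = -320 + D**2 + 250*D (L(D) = -11 + ((D**2 + 250*D) - 309) = -11 + (-309 + D**2 + 250*D) = -320 + D**2 + 250*D)
T = -6768135073055/1727439796096 (T = -4 + (-1954209/2123904 - 2445090/(-2439997)) = -4 + (-1954209*1/2123904 - 2445090*(-1/2439997)) = -4 + (-651403/707968 + 2445090/2439997) = -4 + 141624111329/1727439796096 = -6768135073055/1727439796096 ≈ -3.9180)
T - L(J) = -6768135073055/1727439796096 - (-320 + (-303/616)**2 + 250*(-303/616)) = -6768135073055/1727439796096 - (-320 + 91809/379456 - 37875/308) = -6768135073055/1727439796096 - 1*(-167996111/379456) = -6768135073055/1727439796096 + 167996111/379456 = 642042317563571037/1463141507293312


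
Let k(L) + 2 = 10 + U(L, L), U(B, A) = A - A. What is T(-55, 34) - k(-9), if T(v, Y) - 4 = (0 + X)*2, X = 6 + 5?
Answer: 18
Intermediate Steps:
U(B, A) = 0
X = 11
k(L) = 8 (k(L) = -2 + (10 + 0) = -2 + 10 = 8)
T(v, Y) = 26 (T(v, Y) = 4 + (0 + 11)*2 = 4 + 11*2 = 4 + 22 = 26)
T(-55, 34) - k(-9) = 26 - 1*8 = 26 - 8 = 18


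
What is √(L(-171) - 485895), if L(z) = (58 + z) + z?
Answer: I*√486179 ≈ 697.27*I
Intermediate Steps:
L(z) = 58 + 2*z
√(L(-171) - 485895) = √((58 + 2*(-171)) - 485895) = √((58 - 342) - 485895) = √(-284 - 485895) = √(-486179) = I*√486179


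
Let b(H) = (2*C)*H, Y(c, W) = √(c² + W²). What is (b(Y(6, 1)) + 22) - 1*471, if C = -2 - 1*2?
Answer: -449 - 8*√37 ≈ -497.66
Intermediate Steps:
C = -4 (C = -2 - 2 = -4)
Y(c, W) = √(W² + c²)
b(H) = -8*H (b(H) = (2*(-4))*H = -8*H)
(b(Y(6, 1)) + 22) - 1*471 = (-8*√(1² + 6²) + 22) - 1*471 = (-8*√(1 + 36) + 22) - 471 = (-8*√37 + 22) - 471 = (22 - 8*√37) - 471 = -449 - 8*√37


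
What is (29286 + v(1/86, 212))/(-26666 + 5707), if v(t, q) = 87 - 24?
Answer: -29349/20959 ≈ -1.4003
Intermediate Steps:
v(t, q) = 63
(29286 + v(1/86, 212))/(-26666 + 5707) = (29286 + 63)/(-26666 + 5707) = 29349/(-20959) = 29349*(-1/20959) = -29349/20959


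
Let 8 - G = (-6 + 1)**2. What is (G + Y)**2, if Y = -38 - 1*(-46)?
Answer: 81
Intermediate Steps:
G = -17 (G = 8 - (-6 + 1)**2 = 8 - 1*(-5)**2 = 8 - 1*25 = 8 - 25 = -17)
Y = 8 (Y = -38 + 46 = 8)
(G + Y)**2 = (-17 + 8)**2 = (-9)**2 = 81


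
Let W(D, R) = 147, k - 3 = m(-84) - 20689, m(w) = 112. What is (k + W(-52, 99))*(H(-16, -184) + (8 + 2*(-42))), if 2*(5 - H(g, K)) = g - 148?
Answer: -224697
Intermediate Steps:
H(g, K) = 79 - g/2 (H(g, K) = 5 - (g - 148)/2 = 5 - (-148 + g)/2 = 5 + (74 - g/2) = 79 - g/2)
k = -20574 (k = 3 + (112 - 20689) = 3 - 20577 = -20574)
(k + W(-52, 99))*(H(-16, -184) + (8 + 2*(-42))) = (-20574 + 147)*((79 - ½*(-16)) + (8 + 2*(-42))) = -20427*((79 + 8) + (8 - 84)) = -20427*(87 - 76) = -20427*11 = -224697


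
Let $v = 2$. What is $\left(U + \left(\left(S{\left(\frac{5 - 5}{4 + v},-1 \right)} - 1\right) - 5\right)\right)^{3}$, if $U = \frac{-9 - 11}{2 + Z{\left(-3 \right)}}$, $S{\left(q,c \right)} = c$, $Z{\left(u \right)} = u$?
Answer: $2197$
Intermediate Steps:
$U = 20$ ($U = \frac{-9 - 11}{2 - 3} = - \frac{20}{-1} = \left(-20\right) \left(-1\right) = 20$)
$\left(U + \left(\left(S{\left(\frac{5 - 5}{4 + v},-1 \right)} - 1\right) - 5\right)\right)^{3} = \left(20 - 7\right)^{3} = 13^{3} = 2197$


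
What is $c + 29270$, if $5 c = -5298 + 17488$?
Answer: $31708$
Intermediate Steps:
$c = 2438$ ($c = \frac{-5298 + 17488}{5} = \frac{1}{5} \cdot 12190 = 2438$)
$c + 29270 = 2438 + 29270 = 31708$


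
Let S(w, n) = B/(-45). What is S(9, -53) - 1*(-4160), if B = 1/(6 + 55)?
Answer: 11419199/2745 ≈ 4160.0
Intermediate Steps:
B = 1/61 ≈ 0.016393
S(w, n) = -1/2745 (S(w, n) = (1/61)/(-45) = (1/61)*(-1/45) = -1/2745)
S(9, -53) - 1*(-4160) = -1/2745 - 1*(-4160) = -1/2745 + 4160 = 11419199/2745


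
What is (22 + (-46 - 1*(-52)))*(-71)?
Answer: -1988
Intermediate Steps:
(22 + (-46 - 1*(-52)))*(-71) = (22 + (-46 + 52))*(-71) = (22 + 6)*(-71) = 28*(-71) = -1988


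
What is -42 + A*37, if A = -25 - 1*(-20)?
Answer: -227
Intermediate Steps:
A = -5 (A = -25 + 20 = -5)
-42 + A*37 = -42 - 5*37 = -42 - 185 = -227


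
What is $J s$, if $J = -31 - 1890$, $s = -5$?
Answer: $9605$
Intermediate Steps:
$J = -1921$ ($J = -31 - 1890 = -1921$)
$J s = \left(-1921\right) \left(-5\right) = 9605$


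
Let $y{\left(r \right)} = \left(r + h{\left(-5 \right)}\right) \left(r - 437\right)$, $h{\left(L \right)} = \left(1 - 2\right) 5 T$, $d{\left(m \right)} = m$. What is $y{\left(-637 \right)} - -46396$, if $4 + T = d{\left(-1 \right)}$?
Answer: $703684$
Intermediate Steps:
$T = -5$ ($T = -4 - 1 = -5$)
$h{\left(L \right)} = 25$ ($h{\left(L \right)} = \left(1 - 2\right) 5 \left(-5\right) = \left(-1\right) 5 \left(-5\right) = \left(-5\right) \left(-5\right) = 25$)
$y{\left(r \right)} = \left(-437 + r\right) \left(25 + r\right)$ ($y{\left(r \right)} = \left(r + 25\right) \left(r - 437\right) = \left(25 + r\right) \left(-437 + r\right) = \left(-437 + r\right) \left(25 + r\right)$)
$y{\left(-637 \right)} - -46396 = \left(-10925 + \left(-637\right)^{2} - -262444\right) - -46396 = \left(-10925 + 405769 + 262444\right) + 46396 = 657288 + 46396 = 703684$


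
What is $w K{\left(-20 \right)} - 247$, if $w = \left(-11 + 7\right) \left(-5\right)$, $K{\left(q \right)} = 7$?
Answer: $-107$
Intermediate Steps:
$w = 20$ ($w = \left(-4\right) \left(-5\right) = 20$)
$w K{\left(-20 \right)} - 247 = 20 \cdot 7 - 247 = 140 - 247 = -107$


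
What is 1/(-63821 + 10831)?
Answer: -1/52990 ≈ -1.8871e-5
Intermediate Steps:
1/(-63821 + 10831) = 1/(-52990) = -1/52990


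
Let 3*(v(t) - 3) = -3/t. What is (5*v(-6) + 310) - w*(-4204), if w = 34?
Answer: 859571/6 ≈ 1.4326e+5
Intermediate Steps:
v(t) = 3 - 1/t (v(t) = 3 + (-3/t)/3 = 3 - 1/t)
(5*v(-6) + 310) - w*(-4204) = (5*(3 - 1/(-6)) + 310) - 34*(-4204) = (5*(3 - 1*(-1/6)) + 310) - 1*(-142936) = (5*(3 + 1/6) + 310) + 142936 = (5*(19/6) + 310) + 142936 = (95/6 + 310) + 142936 = 1955/6 + 142936 = 859571/6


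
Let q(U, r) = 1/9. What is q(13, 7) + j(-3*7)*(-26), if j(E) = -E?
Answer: -4913/9 ≈ -545.89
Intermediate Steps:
q(U, r) = ⅑
q(13, 7) + j(-3*7)*(-26) = ⅑ - (-3)*7*(-26) = ⅑ - 1*(-21)*(-26) = ⅑ + 21*(-26) = ⅑ - 546 = -4913/9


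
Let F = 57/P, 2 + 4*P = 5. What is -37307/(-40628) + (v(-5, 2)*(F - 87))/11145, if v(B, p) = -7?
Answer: 418914871/452799060 ≈ 0.92517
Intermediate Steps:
P = 3/4 (P = -1/2 + (1/4)*5 = -1/2 + 5/4 = 3/4 ≈ 0.75000)
F = 76 (F = 57/(3/4) = 57*(4/3) = 76)
-37307/(-40628) + (v(-5, 2)*(F - 87))/11145 = -37307/(-40628) - 7*(76 - 87)/11145 = -37307*(-1/40628) - 7*(-11)*(1/11145) = 37307/40628 + 77*(1/11145) = 37307/40628 + 77/11145 = 418914871/452799060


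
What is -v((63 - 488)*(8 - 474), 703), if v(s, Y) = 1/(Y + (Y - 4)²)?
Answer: -1/489304 ≈ -2.0437e-6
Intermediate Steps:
v(s, Y) = 1/(Y + (-4 + Y)²)
-v((63 - 488)*(8 - 474), 703) = -1/(703 + (-4 + 703)²) = -1/(703 + 699²) = -1/(703 + 488601) = -1/489304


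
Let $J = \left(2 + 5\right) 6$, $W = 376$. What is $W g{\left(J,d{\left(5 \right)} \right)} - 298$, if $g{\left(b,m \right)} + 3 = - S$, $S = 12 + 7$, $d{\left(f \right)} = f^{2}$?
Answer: $-8570$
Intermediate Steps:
$J = 42$ ($J = 7 \cdot 6 = 42$)
$S = 19$
$g{\left(b,m \right)} = -22$ ($g{\left(b,m \right)} = -3 - 19 = -22$)
$W g{\left(J,d{\left(5 \right)} \right)} - 298 = 376 \left(-22\right) - 298 = -8272 - 298 = -8570$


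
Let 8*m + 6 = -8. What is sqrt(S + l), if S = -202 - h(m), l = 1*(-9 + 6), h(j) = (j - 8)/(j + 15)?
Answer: I*sqrt(573778)/53 ≈ 14.292*I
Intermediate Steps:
m = -7/4 (m = -3/4 + (1/8)*(-8) = -3/4 - 1 = -7/4 ≈ -1.7500)
h(j) = (-8 + j)/(15 + j)
l = -3 (l = 1*(-3) = -3)
S = -10667/53 (S = -202 - (-8 - 7/4)/(15 - 7/4) = -202 - (-39)/(53/4*4) = -202 - 4*(-39)/(53*4) = -202 - 1*(-39/53) = -202 + 39/53 = -10667/53 ≈ -201.26)
sqrt(S + l) = sqrt(-10667/53 - 3) = sqrt(-10826/53) = I*sqrt(573778)/53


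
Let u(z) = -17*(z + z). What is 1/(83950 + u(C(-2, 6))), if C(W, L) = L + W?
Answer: 1/83814 ≈ 1.1931e-5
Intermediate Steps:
u(z) = -34*z
1/(83950 + u(C(-2, 6))) = 1/(83950 - 34*(6 - 2)) = 1/(83950 - 34*4) = 1/(83950 - 136) = 1/83814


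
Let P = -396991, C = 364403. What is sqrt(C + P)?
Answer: 2*I*sqrt(8147) ≈ 180.52*I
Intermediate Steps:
sqrt(C + P) = sqrt(364403 - 396991) = sqrt(-32588) = 2*I*sqrt(8147)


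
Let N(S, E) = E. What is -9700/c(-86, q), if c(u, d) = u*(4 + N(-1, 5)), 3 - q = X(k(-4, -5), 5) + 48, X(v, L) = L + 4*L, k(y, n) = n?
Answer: 4850/387 ≈ 12.532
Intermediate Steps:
X(v, L) = 5*L
q = -70 (q = 3 - (5*5 + 48) = 3 - (25 + 48) = 3 - 1*73 = 3 - 73 = -70)
c(u, d) = 9*u (c(u, d) = u*(4 + 5) = u*9 = 9*u)
-9700/c(-86, q) = -9700/(9*(-86)) = -9700/(-774) = -9700*(-1/774) = 4850/387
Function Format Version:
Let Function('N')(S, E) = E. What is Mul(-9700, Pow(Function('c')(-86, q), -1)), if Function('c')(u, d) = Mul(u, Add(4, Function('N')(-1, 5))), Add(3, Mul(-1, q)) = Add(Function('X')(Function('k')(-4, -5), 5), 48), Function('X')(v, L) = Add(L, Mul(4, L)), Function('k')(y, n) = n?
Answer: Rational(4850, 387) ≈ 12.532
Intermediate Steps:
Function('X')(v, L) = Mul(5, L)
q = -70 (q = Add(3, Mul(-1, Add(Mul(5, 5), 48))) = Add(3, Mul(-1, Add(25, 48))) = Add(3, Mul(-1, 73)) = Add(3, -73) = -70)
Function('c')(u, d) = Mul(9, u) (Function('c')(u, d) = Mul(u, Add(4, 5)) = Mul(u, 9) = Mul(9, u))
Mul(-9700, Pow(Function('c')(-86, q), -1)) = Mul(-9700, Pow(Mul(9, -86), -1)) = Mul(-9700, Pow(-774, -1)) = Mul(-9700, Rational(-1, 774)) = Rational(4850, 387)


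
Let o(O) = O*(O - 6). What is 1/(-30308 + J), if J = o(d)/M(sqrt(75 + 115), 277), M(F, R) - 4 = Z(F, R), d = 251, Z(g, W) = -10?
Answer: -6/243343 ≈ -2.4657e-5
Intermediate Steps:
M(F, R) = -6 (M(F, R) = 4 - 10 = -6)
o(O) = O*(-6 + O)
J = -61495/6 (J = (251*(-6 + 251))/(-6) = (251*245)*(-1/6) = 61495*(-1/6) = -61495/6 ≈ -10249.)
1/(-30308 + J) = 1/(-30308 - 61495/6) = 1/(-243343/6) = -6/243343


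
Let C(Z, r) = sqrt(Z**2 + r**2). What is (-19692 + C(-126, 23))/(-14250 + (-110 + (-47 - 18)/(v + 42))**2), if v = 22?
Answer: 80658432/7886975 - 4096*sqrt(16405)/7886975 ≈ 10.160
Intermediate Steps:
(-19692 + C(-126, 23))/(-14250 + (-110 + (-47 - 18)/(v + 42))**2) = (-19692 + sqrt((-126)**2 + 23**2))/(-14250 + (-110 + (-47 - 18)/(22 + 42))**2) = (-19692 + sqrt(15876 + 529))/(-14250 + (-110 - 65/64)**2) = (-19692 + sqrt(16405))/(-14250 + (-110 - 65*1/64)**2) = (-19692 + sqrt(16405))/(-14250 + (-110 - 65/64)**2) = (-19692 + sqrt(16405))/(-14250 + (-7105/64)**2) = (-19692 + sqrt(16405))/(-14250 + 50481025/4096) = (-19692 + sqrt(16405))/(-7886975/4096) = (-19692 + sqrt(16405))*(-4096/7886975) = 80658432/7886975 - 4096*sqrt(16405)/7886975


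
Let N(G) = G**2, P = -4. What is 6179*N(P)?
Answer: 98864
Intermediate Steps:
6179*N(P) = 6179*(-4)**2 = 6179*16 = 98864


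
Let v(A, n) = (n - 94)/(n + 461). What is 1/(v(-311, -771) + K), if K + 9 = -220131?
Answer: -62/13648507 ≈ -4.5426e-6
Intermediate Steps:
K = -220140 (K = -9 - 220131 = -220140)
v(A, n) = (-94 + n)/(461 + n)
1/(v(-311, -771) + K) = 1/((-94 - 771)/(461 - 771) - 220140) = 1/(-865/(-310) - 220140) = 1/(-1/310*(-865) - 220140) = 1/(173/62 - 220140) = 1/(-13648507/62) = -62/13648507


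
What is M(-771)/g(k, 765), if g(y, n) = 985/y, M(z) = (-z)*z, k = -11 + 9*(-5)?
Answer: 33288696/985 ≈ 33796.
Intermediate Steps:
k = -56 (k = -11 - 45 = -56)
M(z) = -z²
M(-771)/g(k, 765) = (-1*(-771)²)/((985/(-56))) = (-1*594441)/((985*(-1/56))) = -594441/(-985/56) = -594441*(-56/985) = 33288696/985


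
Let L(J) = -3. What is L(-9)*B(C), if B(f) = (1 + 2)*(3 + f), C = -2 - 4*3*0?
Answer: -9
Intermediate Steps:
C = -2 (C = -2 - 12*0 = -2 + 0 = -2)
B(f) = 9 + 3*f (B(f) = 3*(3 + f) = 9 + 3*f)
L(-9)*B(C) = -3*(9 + 3*(-2)) = -3*(9 - 6) = -3*3 = -9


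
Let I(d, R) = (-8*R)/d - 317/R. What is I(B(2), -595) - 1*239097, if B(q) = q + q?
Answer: -141554348/595 ≈ -2.3791e+5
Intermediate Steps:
B(q) = 2*q
I(d, R) = -317/R - 8*R/d (I(d, R) = -8*R/d - 317/R = -317/R - 8*R/d)
I(B(2), -595) - 1*239097 = (-317/(-595) - 8*(-595)/2*2) - 1*239097 = (-317*(-1/595) - 8*(-595)/4) - 239097 = (317/595 - 8*(-595)*1/4) - 239097 = (317/595 + 1190) - 239097 = 708367/595 - 239097 = -141554348/595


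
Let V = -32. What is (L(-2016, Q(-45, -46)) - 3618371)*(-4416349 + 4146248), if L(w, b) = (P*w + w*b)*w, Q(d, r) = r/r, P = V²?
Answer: -1124226274476929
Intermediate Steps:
P = 1024 (P = (-32)² = 1024)
Q(d, r) = 1
L(w, b) = w*(1024*w + b*w) (L(w, b) = (1024*w + w*b)*w = (1024*w + b*w)*w = w*(1024*w + b*w))
(L(-2016, Q(-45, -46)) - 3618371)*(-4416349 + 4146248) = ((-2016)²*(1024 + 1) - 3618371)*(-4416349 + 4146248) = (4064256*1025 - 3618371)*(-270101) = (4165862400 - 3618371)*(-270101) = 4162244029*(-270101) = -1124226274476929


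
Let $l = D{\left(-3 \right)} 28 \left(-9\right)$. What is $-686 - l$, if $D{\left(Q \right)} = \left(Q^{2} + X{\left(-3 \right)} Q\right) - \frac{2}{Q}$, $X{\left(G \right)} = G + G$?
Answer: $6286$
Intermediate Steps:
$X{\left(G \right)} = 2 G$
$D{\left(Q \right)} = Q^{2} - 6 Q - \frac{2}{Q}$ ($D{\left(Q \right)} = \left(Q^{2} + 2 \left(-3\right) Q\right) - \frac{2}{Q} = \left(Q^{2} - 6 Q\right) - \frac{2}{Q} = Q^{2} - 6 Q - \frac{2}{Q}$)
$l = -6972$ ($l = \frac{-2 + \left(-3\right)^{2} \left(-6 - 3\right)}{-3} \cdot 28 \left(-9\right) = - \frac{-2 + 9 \left(-9\right)}{3} \cdot 28 \left(-9\right) = - \frac{-2 - 81}{3} \cdot 28 \left(-9\right) = \left(- \frac{1}{3}\right) \left(-83\right) 28 \left(-9\right) = \frac{83}{3} \cdot 28 \left(-9\right) = \frac{2324}{3} \left(-9\right) = -6972$)
$-686 - l = -686 - -6972 = -686 + 6972 = 6286$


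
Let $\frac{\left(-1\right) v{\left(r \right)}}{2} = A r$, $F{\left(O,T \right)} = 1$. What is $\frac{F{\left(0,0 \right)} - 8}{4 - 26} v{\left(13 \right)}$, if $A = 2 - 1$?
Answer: $- \frac{91}{11} \approx -8.2727$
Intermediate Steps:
$A = 1$
$v{\left(r \right)} = - 2 r$ ($v{\left(r \right)} = - 2 \cdot 1 r = - 2 r$)
$\frac{F{\left(0,0 \right)} - 8}{4 - 26} v{\left(13 \right)} = \frac{1 - 8}{4 - 26} \left(\left(-2\right) 13\right) = - \frac{7}{-22} \left(-26\right) = \left(-7\right) \left(- \frac{1}{22}\right) \left(-26\right) = \frac{7}{22} \left(-26\right) = - \frac{91}{11}$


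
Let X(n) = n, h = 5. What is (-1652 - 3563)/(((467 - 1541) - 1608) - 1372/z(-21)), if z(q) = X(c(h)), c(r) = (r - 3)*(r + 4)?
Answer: 46935/24824 ≈ 1.8907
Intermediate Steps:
c(r) = (-3 + r)*(4 + r)
z(q) = 18 (z(q) = -12 + 5 + 5² = -12 + 5 + 25 = 18)
(-1652 - 3563)/(((467 - 1541) - 1608) - 1372/z(-21)) = (-1652 - 3563)/(((467 - 1541) - 1608) - 1372/18) = -5215/((-1074 - 1608) - 1372*1/18) = -5215/(-2682 - 686/9) = -5215/(-24824/9) = -5215*(-9/24824) = 46935/24824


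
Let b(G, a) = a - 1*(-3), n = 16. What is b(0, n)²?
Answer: 361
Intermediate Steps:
b(G, a) = 3 + a (b(G, a) = a + 3 = 3 + a)
b(0, n)² = (3 + 16)² = 19² = 361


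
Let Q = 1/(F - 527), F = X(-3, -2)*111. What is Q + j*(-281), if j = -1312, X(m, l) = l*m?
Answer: 51245409/139 ≈ 3.6867e+5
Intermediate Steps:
F = 666 (F = -2*(-3)*111 = 6*111 = 666)
Q = 1/139 (Q = 1/(666 - 527) = 1/139 ≈ 0.0071942)
Q + j*(-281) = 1/139 - 1312*(-281) = 1/139 + 368672 = 51245409/139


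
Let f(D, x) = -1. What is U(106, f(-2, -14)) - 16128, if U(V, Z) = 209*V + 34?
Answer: 6060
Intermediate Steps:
U(V, Z) = 34 + 209*V
U(106, f(-2, -14)) - 16128 = (34 + 209*106) - 16128 = (34 + 22154) - 16128 = 22188 - 16128 = 6060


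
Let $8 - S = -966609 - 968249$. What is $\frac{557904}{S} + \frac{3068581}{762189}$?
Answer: $\frac{3181260668501}{737366790837} \approx 4.3144$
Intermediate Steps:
$S = 1934866$ ($S = 8 - \left(-966609 - 968249\right) = 8 - -1934858 = 8 + 1934858 = 1934866$)
$\frac{557904}{S} + \frac{3068581}{762189} = \frac{557904}{1934866} + \frac{3068581}{762189} = 557904 \cdot \frac{1}{1934866} + 3068581 \cdot \frac{1}{762189} = \frac{278952}{967433} + \frac{3068581}{762189} = \frac{3181260668501}{737366790837}$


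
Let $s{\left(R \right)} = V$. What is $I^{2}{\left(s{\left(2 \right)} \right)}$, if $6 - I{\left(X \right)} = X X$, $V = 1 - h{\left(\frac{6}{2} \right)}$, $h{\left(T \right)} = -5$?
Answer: $900$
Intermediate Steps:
$V = 6$ ($V = 1 - -5 = 1 + 5 = 6$)
$s{\left(R \right)} = 6$
$I{\left(X \right)} = 6 - X^{2}$ ($I{\left(X \right)} = 6 - X X = 6 - X^{2}$)
$I^{2}{\left(s{\left(2 \right)} \right)} = \left(6 - 6^{2}\right)^{2} = \left(6 - 36\right)^{2} = \left(-30\right)^{2} = 900$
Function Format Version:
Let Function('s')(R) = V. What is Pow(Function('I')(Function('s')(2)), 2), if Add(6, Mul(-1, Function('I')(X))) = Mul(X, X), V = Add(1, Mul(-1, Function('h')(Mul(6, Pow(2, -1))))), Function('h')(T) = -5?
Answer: 900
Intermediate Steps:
V = 6 (V = Add(1, Mul(-1, -5)) = Add(1, 5) = 6)
Function('s')(R) = 6
Function('I')(X) = Add(6, Mul(-1, Pow(X, 2))) (Function('I')(X) = Add(6, Mul(-1, Mul(X, X))) = Add(6, Mul(-1, Pow(X, 2))))
Pow(Function('I')(Function('s')(2)), 2) = Pow(Add(6, Mul(-1, Pow(6, 2))), 2) = Pow(Add(6, Mul(-1, 36)), 2) = Pow(Add(6, -36), 2) = Pow(-30, 2) = 900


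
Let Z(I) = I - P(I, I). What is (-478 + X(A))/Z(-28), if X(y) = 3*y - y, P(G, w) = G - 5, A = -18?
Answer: -514/5 ≈ -102.80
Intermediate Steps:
P(G, w) = -5 + G
X(y) = 2*y
Z(I) = 5 (Z(I) = I - (-5 + I) = I + (5 - I) = 5)
(-478 + X(A))/Z(-28) = (-478 + 2*(-18))/5 = (-478 - 36)*(⅕) = -514*⅕ = -514/5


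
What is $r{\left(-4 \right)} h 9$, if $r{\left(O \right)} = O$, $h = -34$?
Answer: $1224$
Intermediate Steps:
$r{\left(-4 \right)} h 9 = \left(-4\right) \left(-34\right) 9 = 136 \cdot 9 = 1224$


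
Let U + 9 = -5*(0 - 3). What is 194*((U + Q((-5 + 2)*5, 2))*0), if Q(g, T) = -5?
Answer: 0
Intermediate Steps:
U = 6 (U = -9 - 5*(0 - 3) = -9 - 5*(-3) = -9 + 15 = 6)
194*((U + Q((-5 + 2)*5, 2))*0) = 194*((6 - 5)*0) = 194*(1*0) = 194*0 = 0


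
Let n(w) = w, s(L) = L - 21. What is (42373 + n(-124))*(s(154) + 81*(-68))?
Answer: -227088375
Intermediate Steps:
s(L) = -21 + L
(42373 + n(-124))*(s(154) + 81*(-68)) = (42373 - 124)*((-21 + 154) + 81*(-68)) = 42249*(133 - 5508) = 42249*(-5375) = -227088375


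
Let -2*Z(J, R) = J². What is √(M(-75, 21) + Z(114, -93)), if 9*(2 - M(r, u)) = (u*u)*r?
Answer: I*√2821 ≈ 53.113*I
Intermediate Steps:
M(r, u) = 2 - r*u²/9 (M(r, u) = 2 - u*u*r/9 = 2 - u²*r/9 = 2 - r*u²/9)
Z(J, R) = -J²/2
√(M(-75, 21) + Z(114, -93)) = √((2 - ⅑*(-75)*21²) - ½*114²) = √((2 - ⅑*(-75)*441) - ½*12996) = √((2 + 3675) - 6498) = √(3677 - 6498) = √(-2821) = I*√2821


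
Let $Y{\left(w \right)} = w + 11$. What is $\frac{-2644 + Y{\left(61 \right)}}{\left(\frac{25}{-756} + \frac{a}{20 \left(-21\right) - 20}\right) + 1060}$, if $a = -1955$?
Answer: $- \frac{42777504}{17703269} \approx -2.4164$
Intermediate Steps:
$Y{\left(w \right)} = 11 + w$
$\frac{-2644 + Y{\left(61 \right)}}{\left(\frac{25}{-756} + \frac{a}{20 \left(-21\right) - 20}\right) + 1060} = \frac{-2644 + \left(11 + 61\right)}{\left(\frac{25}{-756} - \frac{1955}{20 \left(-21\right) - 20}\right) + 1060} = \frac{-2644 + 72}{\left(25 \left(- \frac{1}{756}\right) - \frac{1955}{-420 - 20}\right) + 1060} = - \frac{2572}{\left(- \frac{25}{756} - \frac{1955}{-440}\right) + 1060} = - \frac{2572}{\left(- \frac{25}{756} - - \frac{391}{88}\right) + 1060} = - \frac{2572}{\left(- \frac{25}{756} + \frac{391}{88}\right) + 1060} = - \frac{2572}{\frac{73349}{16632} + 1060} = - \frac{2572}{\frac{17703269}{16632}} = \left(-2572\right) \frac{16632}{17703269} = - \frac{42777504}{17703269}$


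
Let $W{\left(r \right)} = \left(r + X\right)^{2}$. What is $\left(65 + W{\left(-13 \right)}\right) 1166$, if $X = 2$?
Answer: $216876$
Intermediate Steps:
$W{\left(r \right)} = \left(2 + r\right)^{2}$ ($W{\left(r \right)} = \left(r + 2\right)^{2} = \left(2 + r\right)^{2}$)
$\left(65 + W{\left(-13 \right)}\right) 1166 = \left(65 + \left(2 - 13\right)^{2}\right) 1166 = \left(65 + \left(-11\right)^{2}\right) 1166 = \left(65 + 121\right) 1166 = 186 \cdot 1166 = 216876$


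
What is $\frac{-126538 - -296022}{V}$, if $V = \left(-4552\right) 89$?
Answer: $- \frac{42371}{101282} \approx -0.41835$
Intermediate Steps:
$V = -405128$
$\frac{-126538 - -296022}{V} = \frac{-126538 - -296022}{-405128} = \left(-126538 + 296022\right) \left(- \frac{1}{405128}\right) = 169484 \left(- \frac{1}{405128}\right) = - \frac{42371}{101282}$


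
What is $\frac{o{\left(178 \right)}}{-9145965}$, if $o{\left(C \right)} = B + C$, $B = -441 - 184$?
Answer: $\frac{149}{3048655} \approx 4.8874 \cdot 10^{-5}$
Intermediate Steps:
$B = -625$
$o{\left(C \right)} = -625 + C$
$\frac{o{\left(178 \right)}}{-9145965} = \frac{-625 + 178}{-9145965} = \left(-447\right) \left(- \frac{1}{9145965}\right) = \frac{149}{3048655}$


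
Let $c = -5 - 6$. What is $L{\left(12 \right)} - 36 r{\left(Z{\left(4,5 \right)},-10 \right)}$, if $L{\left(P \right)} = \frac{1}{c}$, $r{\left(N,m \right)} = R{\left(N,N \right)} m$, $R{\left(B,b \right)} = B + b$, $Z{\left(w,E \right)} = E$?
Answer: $\frac{39599}{11} \approx 3599.9$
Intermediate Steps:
$c = -11$ ($c = -5 - 6 = -11$)
$r{\left(N,m \right)} = 2 N m$ ($r{\left(N,m \right)} = \left(N + N\right) m = 2 N m$)
$L{\left(P \right)} = - \frac{1}{11}$ ($L{\left(P \right)} = \frac{1}{-11} = - \frac{1}{11}$)
$L{\left(12 \right)} - 36 r{\left(Z{\left(4,5 \right)},-10 \right)} = - \frac{1}{11} - 36 \cdot 2 \cdot 5 \left(-10\right) = - \frac{1}{11} - -3600 = - \frac{1}{11} + 3600 = \frac{39599}{11}$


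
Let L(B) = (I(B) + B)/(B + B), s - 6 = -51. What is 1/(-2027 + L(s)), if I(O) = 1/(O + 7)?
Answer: -3420/6930629 ≈ -0.00049346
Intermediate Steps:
s = -45 (s = 6 - 51 = -45)
I(O) = 1/(7 + O)
L(B) = (B + 1/(7 + B))/(2*B) (L(B) = (1/(7 + B) + B)/(B + B) = (B + 1/(7 + B))/((2*B)) = (B + 1/(7 + B))*(1/(2*B)) = (B + 1/(7 + B))/(2*B))
1/(-2027 + L(s)) = 1/(-2027 + (½)*(1 - 45*(7 - 45))/(-45*(7 - 45))) = 1/(-2027 + (½)*(-1/45)*(1 - 45*(-38))/(-38)) = 1/(-2027 + (½)*(-1/45)*(-1/38)*(1 + 1710)) = 1/(-2027 + (½)*(-1/45)*(-1/38)*1711) = 1/(-2027 + 1711/3420) = 1/(-6930629/3420) = -3420/6930629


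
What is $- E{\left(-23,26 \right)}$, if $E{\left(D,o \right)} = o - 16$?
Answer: $-10$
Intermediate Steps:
$E{\left(D,o \right)} = -16 + o$ ($E{\left(D,o \right)} = o - 16 = -16 + o$)
$- E{\left(-23,26 \right)} = - (-16 + 26) = \left(-1\right) 10 = -10$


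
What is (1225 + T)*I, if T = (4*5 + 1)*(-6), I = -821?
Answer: -902279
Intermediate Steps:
T = -126 (T = (20 + 1)*(-6) = 21*(-6) = -126)
(1225 + T)*I = (1225 - 126)*(-821) = 1099*(-821) = -902279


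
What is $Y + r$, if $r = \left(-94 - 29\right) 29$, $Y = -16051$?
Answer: $-19618$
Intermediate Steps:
$r = -3567$ ($r = \left(-123\right) 29 = -3567$)
$Y + r = -16051 - 3567 = -19618$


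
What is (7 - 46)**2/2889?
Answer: 169/321 ≈ 0.52648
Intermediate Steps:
(7 - 46)**2/2889 = (-39)**2*(1/2889) = 1521*(1/2889) = 169/321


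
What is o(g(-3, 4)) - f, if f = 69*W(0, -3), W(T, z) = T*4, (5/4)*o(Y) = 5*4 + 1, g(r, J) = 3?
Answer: 84/5 ≈ 16.800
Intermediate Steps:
o(Y) = 84/5 (o(Y) = 4*(5*4 + 1)/5 = 4*(20 + 1)/5 = (4/5)*21 = 84/5)
W(T, z) = 4*T
f = 0 (f = 69*(4*0) = 69*0 = 0)
o(g(-3, 4)) - f = 84/5 - 1*0 = 84/5 + 0 = 84/5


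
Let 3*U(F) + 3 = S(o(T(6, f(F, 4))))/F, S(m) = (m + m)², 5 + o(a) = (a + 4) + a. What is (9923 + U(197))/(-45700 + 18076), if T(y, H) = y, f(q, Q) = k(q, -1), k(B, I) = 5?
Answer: -2932193/8162892 ≈ -0.35921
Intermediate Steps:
f(q, Q) = 5
o(a) = -1 + 2*a (o(a) = -5 + ((a + 4) + a) = -5 + ((4 + a) + a) = -5 + (4 + 2*a) = -1 + 2*a)
S(m) = 4*m² (S(m) = (2*m)² = 4*m²)
U(F) = -1 + 484/(3*F) (U(F) = -1 + ((4*(-1 + 2*6)²)/F)/3 = -1 + ((4*(-1 + 12)²)/F)/3 = -1 + ((4*11²)/F)/3 = -1 + ((4*121)/F)/3 = -1 + (484/F)/3 = -1 + 484/(3*F))
(9923 + U(197))/(-45700 + 18076) = (9923 + (484/3 - 1*197)/197)/(-45700 + 18076) = (9923 + (484/3 - 197)/197)/(-27624) = (9923 + (1/197)*(-107/3))*(-1/27624) = (9923 - 107/591)*(-1/27624) = (5864386/591)*(-1/27624) = -2932193/8162892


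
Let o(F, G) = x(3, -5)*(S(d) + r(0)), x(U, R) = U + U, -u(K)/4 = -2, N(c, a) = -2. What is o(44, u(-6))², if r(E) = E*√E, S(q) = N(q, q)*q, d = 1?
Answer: 144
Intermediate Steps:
u(K) = 8 (u(K) = -4*(-2) = 8)
x(U, R) = 2*U
S(q) = -2*q
r(E) = E^(3/2)
o(F, G) = -12 (o(F, G) = (2*3)*(-2*1 + 0^(3/2)) = 6*(-2 + 0) = 6*(-2) = -12)
o(44, u(-6))² = (-12)² = 144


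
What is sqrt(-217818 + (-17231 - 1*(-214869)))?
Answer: 2*I*sqrt(5045) ≈ 142.06*I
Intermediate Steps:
sqrt(-217818 + (-17231 - 1*(-214869))) = sqrt(-217818 + (-17231 + 214869)) = sqrt(-217818 + 197638) = sqrt(-20180) = 2*I*sqrt(5045)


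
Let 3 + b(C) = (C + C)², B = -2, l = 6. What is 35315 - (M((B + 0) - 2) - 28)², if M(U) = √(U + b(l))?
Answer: 34394 + 56*√137 ≈ 35049.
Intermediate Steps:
b(C) = -3 + 4*C² (b(C) = -3 + (C + C)² = -3 + (2*C)² = -3 + 4*C²)
M(U) = √(141 + U) (M(U) = √(U + (-3 + 4*6²)) = √(U + (-3 + 4*36)) = √(U + (-3 + 144)) = √(U + 141) = √(141 + U))
35315 - (M((B + 0) - 2) - 28)² = 35315 - (√(141 + ((-2 + 0) - 2)) - 28)² = 35315 - (√(141 + (-2 - 2)) - 28)² = 35315 - (√(141 - 4) - 28)² = 35315 - (√137 - 28)² = 35315 - (-28 + √137)²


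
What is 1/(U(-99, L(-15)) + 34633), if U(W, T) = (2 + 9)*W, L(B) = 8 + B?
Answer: 1/33544 ≈ 2.9812e-5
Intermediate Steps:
U(W, T) = 11*W
1/(U(-99, L(-15)) + 34633) = 1/(11*(-99) + 34633) = 1/(-1089 + 34633) = 1/33544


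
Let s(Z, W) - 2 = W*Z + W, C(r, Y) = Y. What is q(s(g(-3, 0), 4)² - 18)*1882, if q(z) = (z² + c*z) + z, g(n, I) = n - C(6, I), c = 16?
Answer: 1185660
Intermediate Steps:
g(n, I) = n - I
s(Z, W) = 2 + W + W*Z (s(Z, W) = 2 + (W*Z + W) = 2 + (W + W*Z) = 2 + W + W*Z)
q(z) = z² + 17*z (q(z) = (z² + 16*z) + z = z² + 17*z)
q(s(g(-3, 0), 4)² - 18)*1882 = (((2 + 4 + 4*(-3 - 1*0))² - 18)*(17 + ((2 + 4 + 4*(-3 - 1*0))² - 18)))*1882 = (((2 + 4 + 4*(-3 + 0))² - 18)*(17 + ((2 + 4 + 4*(-3 + 0))² - 18)))*1882 = (((2 + 4 + 4*(-3))² - 18)*(17 + ((2 + 4 + 4*(-3))² - 18)))*1882 = (((2 + 4 - 12)² - 18)*(17 + ((2 + 4 - 12)² - 18)))*1882 = (((-6)² - 18)*(17 + ((-6)² - 18)))*1882 = ((36 - 18)*(17 + (36 - 18)))*1882 = (18*(17 + 18))*1882 = (18*35)*1882 = 630*1882 = 1185660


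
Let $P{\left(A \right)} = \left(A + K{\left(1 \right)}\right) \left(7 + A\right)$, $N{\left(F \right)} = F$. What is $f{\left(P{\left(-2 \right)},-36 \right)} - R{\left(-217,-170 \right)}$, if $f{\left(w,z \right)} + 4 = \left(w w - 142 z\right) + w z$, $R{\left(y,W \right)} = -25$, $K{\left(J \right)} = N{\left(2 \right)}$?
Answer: $5133$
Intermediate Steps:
$K{\left(J \right)} = 2$
$P{\left(A \right)} = \left(2 + A\right) \left(7 + A\right)$ ($P{\left(A \right)} = \left(A + 2\right) \left(7 + A\right) = \left(2 + A\right) \left(7 + A\right)$)
$f{\left(w,z \right)} = -4 + w^{2} - 142 z + w z$ ($f{\left(w,z \right)} = -4 + \left(\left(w w - 142 z\right) + w z\right) = -4 + \left(\left(w^{2} - 142 z\right) + w z\right) = -4 + \left(w^{2} - 142 z + w z\right) = -4 + w^{2} - 142 z + w z$)
$f{\left(P{\left(-2 \right)},-36 \right)} - R{\left(-217,-170 \right)} = \left(-4 + \left(14 + \left(-2\right)^{2} + 9 \left(-2\right)\right)^{2} - -5112 + \left(14 + \left(-2\right)^{2} + 9 \left(-2\right)\right) \left(-36\right)\right) - -25 = \left(-4 + \left(14 + 4 - 18\right)^{2} + 5112 + \left(14 + 4 - 18\right) \left(-36\right)\right) + 25 = \left(-4 + 0^{2} + 5112 + 0 \left(-36\right)\right) + 25 = \left(-4 + 0 + 5112 + 0\right) + 25 = 5108 + 25 = 5133$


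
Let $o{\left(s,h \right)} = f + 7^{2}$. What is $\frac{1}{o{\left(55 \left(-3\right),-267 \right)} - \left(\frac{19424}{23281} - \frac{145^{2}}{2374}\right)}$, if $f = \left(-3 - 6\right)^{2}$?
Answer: $\frac{55269094}{7628352669} \approx 0.0072452$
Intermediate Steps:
$f = 81$ ($f = \left(-9\right)^{2} = 81$)
$o{\left(s,h \right)} = 130$ ($o{\left(s,h \right)} = 81 + 7^{2} = 81 + 49 = 130$)
$\frac{1}{o{\left(55 \left(-3\right),-267 \right)} - \left(\frac{19424}{23281} - \frac{145^{2}}{2374}\right)} = \frac{1}{130 - \left(\frac{19424}{23281} - \frac{145^{2}}{2374}\right)} = \frac{1}{130 + \left(21025 \cdot \frac{1}{2374} - \frac{19424}{23281}\right)} = \frac{1}{130 + \left(\frac{21025}{2374} - \frac{19424}{23281}\right)} = \frac{1}{130 + \frac{443370449}{55269094}} = \frac{1}{\frac{7628352669}{55269094}} = \frac{55269094}{7628352669}$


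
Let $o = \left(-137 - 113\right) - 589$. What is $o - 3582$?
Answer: $-4421$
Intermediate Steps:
$o = -839$ ($o = -250 - 589 = -839$)
$o - 3582 = -839 - 3582 = -4421$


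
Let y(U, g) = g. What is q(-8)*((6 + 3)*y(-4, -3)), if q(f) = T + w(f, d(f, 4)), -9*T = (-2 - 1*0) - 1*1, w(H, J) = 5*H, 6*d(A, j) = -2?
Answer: 1071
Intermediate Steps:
d(A, j) = -⅓ (d(A, j) = (⅙)*(-2) = -⅓)
T = ⅓ (T = -((-2 - 1*0) - 1*1)/9 = -((-2 + 0) - 1)/9 = -(-2 - 1)/9 = -⅑*(-3) = ⅓ ≈ 0.33333)
q(f) = ⅓ + 5*f
q(-8)*((6 + 3)*y(-4, -3)) = (⅓ + 5*(-8))*((6 + 3)*(-3)) = (⅓ - 40)*(9*(-3)) = -119/3*(-27) = 1071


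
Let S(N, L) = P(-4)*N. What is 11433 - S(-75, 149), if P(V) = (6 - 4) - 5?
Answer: 11208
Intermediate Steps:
P(V) = -3 (P(V) = 2 - 5 = -3)
S(N, L) = -3*N
11433 - S(-75, 149) = 11433 - (-3)*(-75) = 11433 - 1*225 = 11433 - 225 = 11208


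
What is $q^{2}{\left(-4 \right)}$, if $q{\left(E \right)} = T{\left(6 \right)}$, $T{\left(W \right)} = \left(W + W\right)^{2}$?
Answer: $20736$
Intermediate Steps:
$T{\left(W \right)} = 4 W^{2}$ ($T{\left(W \right)} = \left(2 W\right)^{2} = 4 W^{2}$)
$q{\left(E \right)} = 144$ ($q{\left(E \right)} = 4 \cdot 6^{2} = 4 \cdot 36 = 144$)
$q^{2}{\left(-4 \right)} = 144^{2} = 20736$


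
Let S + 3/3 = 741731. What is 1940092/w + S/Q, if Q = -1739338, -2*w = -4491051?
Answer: 1708902109981/3905727832119 ≈ 0.43754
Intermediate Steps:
S = 741730 (S = -1 + 741731 = 741730)
w = 4491051/2 (w = -½*(-4491051) = 4491051/2 ≈ 2.2455e+6)
1940092/w + S/Q = 1940092/(4491051/2) + 741730/(-1739338) = 1940092*(2/4491051) + 741730*(-1/1739338) = 3880184/4491051 - 370865/869669 = 1708902109981/3905727832119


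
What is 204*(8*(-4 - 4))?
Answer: -13056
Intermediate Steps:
204*(8*(-4 - 4)) = 204*(8*(-8)) = 204*(-64) = -13056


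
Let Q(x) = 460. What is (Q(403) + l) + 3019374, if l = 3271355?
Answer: 6291189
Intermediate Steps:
(Q(403) + l) + 3019374 = (460 + 3271355) + 3019374 = 3271815 + 3019374 = 6291189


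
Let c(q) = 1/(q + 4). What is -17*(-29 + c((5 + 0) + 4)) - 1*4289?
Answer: -49365/13 ≈ -3797.3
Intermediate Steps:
c(q) = 1/(4 + q)
-17*(-29 + c((5 + 0) + 4)) - 1*4289 = -17*(-29 + 1/(4 + ((5 + 0) + 4))) - 1*4289 = -17*(-29 + 1/(4 + (5 + 4))) - 4289 = -17*(-29 + 1/(4 + 9)) - 4289 = -17*(-29 + 1/13) - 4289 = -17*(-376/13) - 4289 = 6392/13 - 4289 = -49365/13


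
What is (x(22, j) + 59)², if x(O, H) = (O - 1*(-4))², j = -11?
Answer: 540225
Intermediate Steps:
x(O, H) = (4 + O)² (x(O, H) = (O + 4)² = (4 + O)²)
(x(22, j) + 59)² = ((4 + 22)² + 59)² = (26² + 59)² = (676 + 59)² = 735² = 540225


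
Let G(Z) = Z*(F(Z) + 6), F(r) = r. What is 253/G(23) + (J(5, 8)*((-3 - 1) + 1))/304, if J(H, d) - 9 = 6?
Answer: 2039/8816 ≈ 0.23128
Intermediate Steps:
G(Z) = Z*(6 + Z) (G(Z) = Z*(Z + 6) = Z*(6 + Z))
J(H, d) = 15 (J(H, d) = 9 + 6 = 15)
253/G(23) + (J(5, 8)*((-3 - 1) + 1))/304 = 253/((23*(6 + 23))) + (15*((-3 - 1) + 1))/304 = 253/((23*29)) + (15*(-4 + 1))*(1/304) = 253/667 + (15*(-3))*(1/304) = 253*(1/667) - 45*1/304 = 11/29 - 45/304 = 2039/8816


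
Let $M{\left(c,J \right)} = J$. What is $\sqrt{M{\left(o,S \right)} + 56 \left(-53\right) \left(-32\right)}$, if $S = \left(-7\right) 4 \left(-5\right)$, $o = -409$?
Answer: $2 \sqrt{23779} \approx 308.41$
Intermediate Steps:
$S = 140$ ($S = \left(-28\right) \left(-5\right) = 140$)
$\sqrt{M{\left(o,S \right)} + 56 \left(-53\right) \left(-32\right)} = \sqrt{140 + 56 \left(-53\right) \left(-32\right)} = \sqrt{140 - -94976} = \sqrt{140 + 94976} = \sqrt{95116} = 2 \sqrt{23779}$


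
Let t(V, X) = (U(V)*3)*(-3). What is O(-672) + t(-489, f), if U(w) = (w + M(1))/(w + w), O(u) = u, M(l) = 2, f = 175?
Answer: -220533/326 ≈ -676.48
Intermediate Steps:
U(w) = (2 + w)/(2*w) (U(w) = (w + 2)/(w + w) = (2 + w)/((2*w)) = (2 + w)*(1/(2*w)) = (2 + w)/(2*w))
t(V, X) = -9*(2 + V)/(2*V) (t(V, X) = (((2 + V)/(2*V))*3)*(-3) = (3*(2 + V)/(2*V))*(-3) = -9*(2 + V)/(2*V))
O(-672) + t(-489, f) = -672 + (-9/2 - 9/(-489)) = -672 + (-9/2 - 9*(-1/489)) = -672 + (-9/2 + 3/163) = -672 - 1461/326 = -220533/326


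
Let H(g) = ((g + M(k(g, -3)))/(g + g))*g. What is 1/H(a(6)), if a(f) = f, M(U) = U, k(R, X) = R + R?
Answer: 1/9 ≈ 0.11111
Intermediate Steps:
k(R, X) = 2*R
H(g) = 3*g/2 (H(g) = ((g + 2*g)/(g + g))*g = ((3*g)/((2*g)))*g = ((3*g)*(1/(2*g)))*g = 3*g/2)
1/H(a(6)) = 1/((3/2)*6) = 1/9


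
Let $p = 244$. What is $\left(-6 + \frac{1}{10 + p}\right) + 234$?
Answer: $\frac{57913}{254} \approx 228.0$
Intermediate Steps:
$\left(-6 + \frac{1}{10 + p}\right) + 234 = \left(-6 + \frac{1}{10 + 244}\right) + 234 = \left(-6 + \frac{1}{254}\right) + 234 = - \frac{1523}{254} + 234 = \frac{57913}{254}$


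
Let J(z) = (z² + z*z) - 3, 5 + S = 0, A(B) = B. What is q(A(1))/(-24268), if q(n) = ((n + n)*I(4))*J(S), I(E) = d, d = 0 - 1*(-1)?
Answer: -47/12134 ≈ -0.0038734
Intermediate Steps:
d = 1 (d = 0 + 1 = 1)
I(E) = 1
S = -5 (S = -5 + 0 = -5)
J(z) = -3 + 2*z² (J(z) = (z² + z²) - 3 = 2*z² - 3 = -3 + 2*z²)
q(n) = 94*n (q(n) = ((n + n)*1)*(-3 + 2*(-5)²) = ((2*n)*1)*(-3 + 2*25) = (2*n)*(-3 + 50) = (2*n)*47 = 94*n)
q(A(1))/(-24268) = (94*1)/(-24268) = 94*(-1/24268) = -47/12134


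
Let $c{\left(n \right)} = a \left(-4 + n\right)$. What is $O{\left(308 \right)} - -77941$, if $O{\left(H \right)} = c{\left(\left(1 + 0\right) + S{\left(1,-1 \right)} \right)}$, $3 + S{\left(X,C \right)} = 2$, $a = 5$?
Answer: $77921$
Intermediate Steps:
$S{\left(X,C \right)} = -1$ ($S{\left(X,C \right)} = -3 + 2 = -1$)
$c{\left(n \right)} = -20 + 5 n$ ($c{\left(n \right)} = 5 \left(-4 + n\right) = -20 + 5 n$)
$O{\left(H \right)} = -20$ ($O{\left(H \right)} = -20 + 5 \left(\left(1 + 0\right) - 1\right) = -20 + 5 \left(1 - 1\right) = -20 + 5 \cdot 0 = -20 + 0 = -20$)
$O{\left(308 \right)} - -77941 = -20 - -77941 = -20 + 77941 = 77921$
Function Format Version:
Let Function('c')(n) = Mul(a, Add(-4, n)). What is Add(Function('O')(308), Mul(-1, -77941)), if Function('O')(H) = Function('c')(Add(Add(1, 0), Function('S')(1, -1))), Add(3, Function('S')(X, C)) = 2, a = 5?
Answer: 77921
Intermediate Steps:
Function('S')(X, C) = -1 (Function('S')(X, C) = Add(-3, 2) = -1)
Function('c')(n) = Add(-20, Mul(5, n)) (Function('c')(n) = Mul(5, Add(-4, n)) = Add(-20, Mul(5, n)))
Function('O')(H) = -20 (Function('O')(H) = Add(-20, Mul(5, Add(Add(1, 0), -1))) = Add(-20, Mul(5, Add(1, -1))) = Add(-20, Mul(5, 0)) = Add(-20, 0) = -20)
Add(Function('O')(308), Mul(-1, -77941)) = Add(-20, Mul(-1, -77941)) = Add(-20, 77941) = 77921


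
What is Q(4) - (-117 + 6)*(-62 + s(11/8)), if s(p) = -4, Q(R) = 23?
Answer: -7303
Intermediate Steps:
Q(4) - (-117 + 6)*(-62 + s(11/8)) = 23 - (-117 + 6)*(-62 - 4) = 23 - (-111)*(-66) = 23 - 1*7326 = 23 - 7326 = -7303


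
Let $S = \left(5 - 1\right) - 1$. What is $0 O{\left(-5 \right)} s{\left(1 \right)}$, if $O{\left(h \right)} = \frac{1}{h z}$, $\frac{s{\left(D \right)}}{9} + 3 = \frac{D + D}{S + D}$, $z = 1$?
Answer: $0$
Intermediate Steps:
$S = 3$ ($S = 4 - 1 = 3$)
$s{\left(D \right)} = -27 + \frac{18 D}{3 + D}$ ($s{\left(D \right)} = -27 + 9 \frac{D + D}{3 + D} = -27 + 9 \frac{2 D}{3 + D} = -27 + \frac{18 D}{3 + D}$)
$O{\left(h \right)} = \frac{1}{h}$ ($O{\left(h \right)} = \frac{1}{h 1} = \frac{1}{h}$)
$0 O{\left(-5 \right)} s{\left(1 \right)} = \frac{0}{-5} \frac{9 \left(-9 - 1\right)}{3 + 1} = 0 \left(- \frac{1}{5}\right) \frac{9 \left(-9 - 1\right)}{4} = 0 \cdot 9 \cdot \frac{1}{4} \left(-10\right) = 0 \left(- \frac{45}{2}\right) = 0$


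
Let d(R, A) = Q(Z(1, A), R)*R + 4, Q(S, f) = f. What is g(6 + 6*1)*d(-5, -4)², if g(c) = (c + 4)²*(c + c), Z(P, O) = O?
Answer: 5167104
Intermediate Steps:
d(R, A) = 4 + R² (d(R, A) = R*R + 4 = R² + 4 = 4 + R²)
g(c) = 2*c*(4 + c)² (g(c) = (4 + c)²*(2*c) = 2*c*(4 + c)²)
g(6 + 6*1)*d(-5, -4)² = (2*(6 + 6*1)*(4 + (6 + 6*1))²)*(4 + (-5)²)² = (2*(6 + 6)*(4 + (6 + 6))²)*(4 + 25)² = (2*12*(4 + 12)²)*29² = (2*12*16²)*841 = (2*12*256)*841 = 6144*841 = 5167104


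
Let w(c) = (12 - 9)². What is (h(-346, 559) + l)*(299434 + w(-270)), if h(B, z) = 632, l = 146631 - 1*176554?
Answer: -8770984913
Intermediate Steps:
l = -29923 (l = 146631 - 176554 = -29923)
w(c) = 9 (w(c) = 3² = 9)
(h(-346, 559) + l)*(299434 + w(-270)) = (632 - 29923)*(299434 + 9) = -29291*299443 = -8770984913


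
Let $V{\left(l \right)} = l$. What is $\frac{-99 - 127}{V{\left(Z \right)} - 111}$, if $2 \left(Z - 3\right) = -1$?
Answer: $\frac{452}{217} \approx 2.083$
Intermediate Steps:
$Z = \frac{5}{2}$ ($Z = 3 + \frac{1}{2} \left(-1\right) = 3 - \frac{1}{2} = \frac{5}{2} \approx 2.5$)
$\frac{-99 - 127}{V{\left(Z \right)} - 111} = \frac{-99 - 127}{\frac{5}{2} - 111} = - \frac{226}{- \frac{217}{2}} = \left(-226\right) \left(- \frac{2}{217}\right) = \frac{452}{217}$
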